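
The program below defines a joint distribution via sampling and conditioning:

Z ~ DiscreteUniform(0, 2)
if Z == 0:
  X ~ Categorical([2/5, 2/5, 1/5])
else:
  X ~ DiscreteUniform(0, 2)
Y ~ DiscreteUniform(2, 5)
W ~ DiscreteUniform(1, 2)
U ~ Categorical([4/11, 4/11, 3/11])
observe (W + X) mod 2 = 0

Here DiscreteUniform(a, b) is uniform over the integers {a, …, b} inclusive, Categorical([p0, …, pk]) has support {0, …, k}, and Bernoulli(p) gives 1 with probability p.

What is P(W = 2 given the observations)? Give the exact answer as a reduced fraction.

P(W = 2 | obs) = 29/45

Enumerate traces; 108 have nonzero weight after conditioning:
  (Z=0, X=0, Y=2, W=2, U=0) weight 1/165
  (Z=0, X=0, Y=2, W=2, U=1) weight 1/165
  (Z=0, X=0, Y=2, W=2, U=2) weight 1/220
  (Z=0, X=0, Y=3, W=2, U=0) weight 1/165
  (Z=0, X=0, Y=3, W=2, U=1) weight 1/165
  (Z=0, X=0, Y=3, W=2, U=2) weight 1/220
  (Z=0, X=0, Y=4, W=2, U=0) weight 1/165
  (Z=0, X=0, Y=4, W=2, U=1) weight 1/165
  (Z=0, X=1, Y=2, W=1, U=0) weight 1/165
  … 99 more
Group by W:
  weight(W=1) = 8/45
  weight(W=2) = 29/90
Total weight = 8/45 + 29/90 = 1/2
P(W=1 | obs) = 8/45 / 1/2 = 16/45
P(W=2 | obs) = 29/90 / 1/2 = 29/45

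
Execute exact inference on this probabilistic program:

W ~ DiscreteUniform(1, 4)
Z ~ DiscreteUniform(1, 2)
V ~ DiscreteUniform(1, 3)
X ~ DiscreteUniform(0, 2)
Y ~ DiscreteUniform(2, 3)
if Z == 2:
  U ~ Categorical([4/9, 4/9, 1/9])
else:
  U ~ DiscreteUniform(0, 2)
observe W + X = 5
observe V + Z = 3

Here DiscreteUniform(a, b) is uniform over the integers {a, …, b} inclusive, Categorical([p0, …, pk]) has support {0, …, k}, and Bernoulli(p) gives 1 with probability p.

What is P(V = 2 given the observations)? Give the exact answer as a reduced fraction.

Enumerate traces; 24 have nonzero weight after conditioning:
  (W=3, Z=1, V=2, X=2, Y=2, U=0) weight 1/432
  (W=3, Z=1, V=2, X=2, Y=2, U=1) weight 1/432
  (W=3, Z=1, V=2, X=2, Y=2, U=2) weight 1/432
  (W=3, Z=1, V=2, X=2, Y=3, U=0) weight 1/432
  (W=3, Z=1, V=2, X=2, Y=3, U=1) weight 1/432
  (W=3, Z=1, V=2, X=2, Y=3, U=2) weight 1/432
  (W=3, Z=2, V=1, X=2, Y=2, U=0) weight 1/324
  (W=3, Z=2, V=1, X=2, Y=2, U=1) weight 1/324
  … 16 more
Group by V:
  weight(V=1) = 1/36
  weight(V=2) = 1/36
Total weight = 1/36 + 1/36 = 1/18
P(V=1 | obs) = 1/36 / 1/18 = 1/2
P(V=2 | obs) = 1/36 / 1/18 = 1/2

P(V = 2 | obs) = 1/2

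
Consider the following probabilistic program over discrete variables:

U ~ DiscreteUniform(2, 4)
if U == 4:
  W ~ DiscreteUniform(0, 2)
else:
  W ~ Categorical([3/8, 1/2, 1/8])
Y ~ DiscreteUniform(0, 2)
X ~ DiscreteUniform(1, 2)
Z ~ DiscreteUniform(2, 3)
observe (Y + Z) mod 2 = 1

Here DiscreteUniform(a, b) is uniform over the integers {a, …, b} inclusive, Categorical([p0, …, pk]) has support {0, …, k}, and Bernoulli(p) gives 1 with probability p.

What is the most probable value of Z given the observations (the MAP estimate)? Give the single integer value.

argmax_v P(Z = v | obs) = 3

Enumerate traces; 54 have nonzero weight after conditioning:
  (U=2, W=0, Y=0, X=1, Z=3) weight 1/96
  (U=2, W=0, Y=0, X=2, Z=3) weight 1/96
  (U=2, W=0, Y=1, X=1, Z=2) weight 1/96
  (U=2, W=0, Y=1, X=2, Z=2) weight 1/96
  (U=2, W=0, Y=2, X=1, Z=3) weight 1/96
  (U=2, W=0, Y=2, X=2, Z=3) weight 1/96
  (U=2, W=1, Y=0, X=1, Z=3) weight 1/72
  (U=2, W=1, Y=0, X=2, Z=3) weight 1/72
  … 46 more
Group by Z:
  weight(Z=2) = 1/6
  weight(Z=3) = 1/3
Total weight = 1/6 + 1/3 = 1/2
P(Z=2 | obs) = 1/6 / 1/2 = 1/3
P(Z=3 | obs) = 1/3 / 1/2 = 2/3
argmax = 3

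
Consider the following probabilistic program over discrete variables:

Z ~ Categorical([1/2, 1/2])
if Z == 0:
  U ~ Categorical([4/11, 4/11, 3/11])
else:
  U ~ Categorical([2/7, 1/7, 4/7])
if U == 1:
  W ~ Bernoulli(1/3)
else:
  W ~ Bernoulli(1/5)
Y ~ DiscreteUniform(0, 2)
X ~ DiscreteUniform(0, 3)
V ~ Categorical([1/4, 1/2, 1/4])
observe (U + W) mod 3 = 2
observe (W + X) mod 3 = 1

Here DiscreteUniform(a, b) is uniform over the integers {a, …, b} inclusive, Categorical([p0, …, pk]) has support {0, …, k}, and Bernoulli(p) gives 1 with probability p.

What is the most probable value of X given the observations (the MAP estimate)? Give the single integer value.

Enumerate traces; 54 have nonzero weight after conditioning:
  (Z=0, U=1, W=1, Y=0, X=0, V=0) weight 1/792
  (Z=0, U=1, W=1, Y=0, X=0, V=1) weight 1/396
  (Z=0, U=1, W=1, Y=0, X=0, V=2) weight 1/792
  (Z=0, U=1, W=1, Y=0, X=3, V=0) weight 1/792
  (Z=0, U=1, W=1, Y=0, X=3, V=1) weight 1/396
  (Z=0, U=1, W=1, Y=0, X=3, V=2) weight 1/792
  (Z=0, U=1, W=1, Y=1, X=0, V=0) weight 1/792
  (Z=0, U=1, W=1, Y=1, X=0, V=1) weight 1/396
  (Z=0, U=2, W=0, Y=0, X=1, V=0) weight 1/440
  … 45 more
Group by X:
  weight(X=0) = 13/616
  weight(X=1) = 13/154
  weight(X=3) = 13/616
Total weight = 13/616 + 13/154 + 13/616 = 39/308
P(X=0 | obs) = 13/616 / 39/308 = 1/6
P(X=1 | obs) = 13/154 / 39/308 = 2/3
P(X=3 | obs) = 13/616 / 39/308 = 1/6
argmax = 1

argmax_v P(X = v | obs) = 1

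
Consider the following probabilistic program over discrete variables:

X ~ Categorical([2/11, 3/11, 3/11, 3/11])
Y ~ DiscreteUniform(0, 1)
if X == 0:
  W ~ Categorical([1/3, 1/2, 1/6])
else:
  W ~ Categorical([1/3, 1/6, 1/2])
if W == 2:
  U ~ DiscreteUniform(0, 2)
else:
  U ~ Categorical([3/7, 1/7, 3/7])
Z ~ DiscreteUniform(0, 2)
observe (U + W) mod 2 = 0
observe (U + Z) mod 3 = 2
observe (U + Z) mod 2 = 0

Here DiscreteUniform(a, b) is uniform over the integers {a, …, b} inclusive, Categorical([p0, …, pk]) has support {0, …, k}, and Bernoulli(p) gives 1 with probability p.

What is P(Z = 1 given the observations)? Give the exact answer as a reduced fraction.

Enumerate traces; 40 have nonzero weight after conditioning:
  (X=0, Y=0, W=0, U=0, Z=2) weight 1/231
  (X=0, Y=0, W=0, U=2, Z=0) weight 1/231
  (X=0, Y=0, W=1, U=1, Z=1) weight 1/462
  (X=0, Y=0, W=2, U=0, Z=2) weight 1/594
  (X=0, Y=0, W=2, U=2, Z=0) weight 1/594
  (X=0, Y=1, W=0, U=0, Z=2) weight 1/231
  (X=0, Y=1, W=0, U=2, Z=0) weight 1/231
  (X=0, Y=1, W=1, U=1, Z=1) weight 1/462
  … 32 more
Group by Z:
  weight(Z=0) = 401/4158
  weight(Z=1) = 5/462
  weight(Z=2) = 401/4158
Total weight = 401/4158 + 5/462 + 401/4158 = 11/54
P(Z=0 | obs) = 401/4158 / 11/54 = 401/847
P(Z=1 | obs) = 5/462 / 11/54 = 45/847
P(Z=2 | obs) = 401/4158 / 11/54 = 401/847

P(Z = 1 | obs) = 45/847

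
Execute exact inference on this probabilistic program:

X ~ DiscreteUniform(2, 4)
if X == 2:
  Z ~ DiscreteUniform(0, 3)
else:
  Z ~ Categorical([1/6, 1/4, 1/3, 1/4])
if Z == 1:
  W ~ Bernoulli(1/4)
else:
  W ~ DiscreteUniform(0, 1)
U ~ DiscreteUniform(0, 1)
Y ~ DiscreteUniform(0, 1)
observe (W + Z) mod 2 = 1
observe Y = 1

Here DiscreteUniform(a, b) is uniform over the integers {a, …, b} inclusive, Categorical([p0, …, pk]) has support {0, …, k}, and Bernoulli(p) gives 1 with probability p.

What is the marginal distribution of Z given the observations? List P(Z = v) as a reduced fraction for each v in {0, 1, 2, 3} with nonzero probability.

Enumerate traces; 24 have nonzero weight after conditioning:
  (X=2, Z=0, W=1, U=0, Y=1) weight 1/96
  (X=2, Z=0, W=1, U=1, Y=1) weight 1/96
  (X=2, Z=1, W=0, U=0, Y=1) weight 1/64
  (X=2, Z=1, W=0, U=1, Y=1) weight 1/64
  (X=2, Z=2, W=1, U=0, Y=1) weight 1/96
  (X=2, Z=2, W=1, U=1, Y=1) weight 1/96
  (X=2, Z=3, W=0, U=0, Y=1) weight 1/96
  (X=2, Z=3, W=0, U=1, Y=1) weight 1/96
  … 16 more
Group by Z:
  weight(Z=0) = 7/144
  weight(Z=1) = 3/32
  weight(Z=2) = 11/144
  weight(Z=3) = 1/16
Total weight = 7/144 + 3/32 + 11/144 + 1/16 = 9/32
P(Z=0 | obs) = 7/144 / 9/32 = 14/81
P(Z=1 | obs) = 3/32 / 9/32 = 1/3
P(Z=2 | obs) = 11/144 / 9/32 = 22/81
P(Z=3 | obs) = 1/16 / 9/32 = 2/9

P(Z=0) = 14/81, P(Z=1) = 1/3, P(Z=2) = 22/81, P(Z=3) = 2/9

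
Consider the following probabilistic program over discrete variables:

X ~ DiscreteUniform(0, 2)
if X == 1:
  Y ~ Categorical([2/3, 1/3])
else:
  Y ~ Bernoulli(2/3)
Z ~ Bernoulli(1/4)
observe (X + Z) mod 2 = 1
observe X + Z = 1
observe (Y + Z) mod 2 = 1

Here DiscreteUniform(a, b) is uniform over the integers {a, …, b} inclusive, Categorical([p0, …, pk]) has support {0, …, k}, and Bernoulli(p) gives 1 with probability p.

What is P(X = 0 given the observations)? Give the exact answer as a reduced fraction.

Enumerate traces; 2 have nonzero weight after conditioning:
  (X=0, Y=0, Z=1) weight 1/36
  (X=1, Y=1, Z=0) weight 1/12
Group by X:
  weight(X=0) = 1/36
  weight(X=1) = 1/12
Total weight = 1/36 + 1/12 = 1/9
P(X=0 | obs) = 1/36 / 1/9 = 1/4
P(X=1 | obs) = 1/12 / 1/9 = 3/4

P(X = 0 | obs) = 1/4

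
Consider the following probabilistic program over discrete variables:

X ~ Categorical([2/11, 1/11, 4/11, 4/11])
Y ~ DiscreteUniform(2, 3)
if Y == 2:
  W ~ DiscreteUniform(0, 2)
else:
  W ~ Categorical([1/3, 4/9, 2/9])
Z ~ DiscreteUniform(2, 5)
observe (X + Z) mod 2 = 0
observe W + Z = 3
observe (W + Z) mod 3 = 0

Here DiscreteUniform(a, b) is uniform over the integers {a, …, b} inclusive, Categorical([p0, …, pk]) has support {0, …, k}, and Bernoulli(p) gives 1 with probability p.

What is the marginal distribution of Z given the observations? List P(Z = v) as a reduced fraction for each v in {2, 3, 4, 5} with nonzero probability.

P(Z=2) = 7/12, P(Z=3) = 5/12

Enumerate traces; 8 have nonzero weight after conditioning:
  (X=0, Y=2, W=1, Z=2) weight 1/132
  (X=0, Y=3, W=1, Z=2) weight 1/99
  (X=1, Y=2, W=0, Z=3) weight 1/264
  (X=1, Y=3, W=0, Z=3) weight 1/264
  (X=2, Y=2, W=1, Z=2) weight 1/66
  (X=2, Y=3, W=1, Z=2) weight 2/99
  (X=3, Y=2, W=0, Z=3) weight 1/66
  (X=3, Y=3, W=0, Z=3) weight 1/66
Group by Z:
  weight(Z=2) = 7/132
  weight(Z=3) = 5/132
Total weight = 7/132 + 5/132 = 1/11
P(Z=2 | obs) = 7/132 / 1/11 = 7/12
P(Z=3 | obs) = 5/132 / 1/11 = 5/12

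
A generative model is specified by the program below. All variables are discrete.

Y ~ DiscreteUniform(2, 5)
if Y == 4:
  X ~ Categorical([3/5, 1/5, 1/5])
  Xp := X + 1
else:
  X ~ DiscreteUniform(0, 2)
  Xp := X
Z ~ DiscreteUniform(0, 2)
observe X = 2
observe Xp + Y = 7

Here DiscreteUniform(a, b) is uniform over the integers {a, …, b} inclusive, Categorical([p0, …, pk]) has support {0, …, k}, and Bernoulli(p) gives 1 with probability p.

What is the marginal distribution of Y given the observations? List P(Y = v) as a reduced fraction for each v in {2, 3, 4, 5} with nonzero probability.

P(Y=4) = 3/8, P(Y=5) = 5/8

Enumerate traces; 6 have nonzero weight after conditioning:
  (Y=4, X=2, Z=0) weight 1/60
  (Y=4, X=2, Z=1) weight 1/60
  (Y=4, X=2, Z=2) weight 1/60
  (Y=5, X=2, Z=0) weight 1/36
  (Y=5, X=2, Z=1) weight 1/36
  (Y=5, X=2, Z=2) weight 1/36
Group by Y:
  weight(Y=4) = 1/20
  weight(Y=5) = 1/12
Total weight = 1/20 + 1/12 = 2/15
P(Y=4 | obs) = 1/20 / 2/15 = 3/8
P(Y=5 | obs) = 1/12 / 2/15 = 5/8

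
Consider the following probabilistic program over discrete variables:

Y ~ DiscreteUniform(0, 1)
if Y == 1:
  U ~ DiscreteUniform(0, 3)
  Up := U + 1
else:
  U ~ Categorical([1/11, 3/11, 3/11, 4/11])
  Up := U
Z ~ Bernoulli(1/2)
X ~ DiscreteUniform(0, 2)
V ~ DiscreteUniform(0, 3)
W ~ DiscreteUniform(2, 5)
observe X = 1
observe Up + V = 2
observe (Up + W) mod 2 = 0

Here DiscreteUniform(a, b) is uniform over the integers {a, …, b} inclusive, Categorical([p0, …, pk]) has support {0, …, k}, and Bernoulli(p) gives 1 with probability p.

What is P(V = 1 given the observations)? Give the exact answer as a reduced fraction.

P(V = 1 | obs) = 23/50

Enumerate traces; 20 have nonzero weight after conditioning:
  (Y=0, U=0, Z=0, X=1, V=2, W=2) weight 1/2112
  (Y=0, U=0, Z=0, X=1, V=2, W=4) weight 1/2112
  (Y=0, U=0, Z=1, X=1, V=2, W=2) weight 1/2112
  (Y=0, U=0, Z=1, X=1, V=2, W=4) weight 1/2112
  (Y=0, U=1, Z=0, X=1, V=1, W=3) weight 1/704
  (Y=0, U=1, Z=0, X=1, V=1, W=5) weight 1/704
  (Y=0, U=1, Z=1, X=1, V=1, W=3) weight 1/704
  (Y=0, U=1, Z=1, X=1, V=1, W=5) weight 1/704
  (Y=0, U=2, Z=0, X=1, V=0, W=2) weight 1/704
  … 11 more
Group by V:
  weight(V=0) = 23/2112
  weight(V=1) = 23/2112
  weight(V=2) = 1/528
Total weight = 23/2112 + 23/2112 + 1/528 = 25/1056
P(V=0 | obs) = 23/2112 / 25/1056 = 23/50
P(V=1 | obs) = 23/2112 / 25/1056 = 23/50
P(V=2 | obs) = 1/528 / 25/1056 = 2/25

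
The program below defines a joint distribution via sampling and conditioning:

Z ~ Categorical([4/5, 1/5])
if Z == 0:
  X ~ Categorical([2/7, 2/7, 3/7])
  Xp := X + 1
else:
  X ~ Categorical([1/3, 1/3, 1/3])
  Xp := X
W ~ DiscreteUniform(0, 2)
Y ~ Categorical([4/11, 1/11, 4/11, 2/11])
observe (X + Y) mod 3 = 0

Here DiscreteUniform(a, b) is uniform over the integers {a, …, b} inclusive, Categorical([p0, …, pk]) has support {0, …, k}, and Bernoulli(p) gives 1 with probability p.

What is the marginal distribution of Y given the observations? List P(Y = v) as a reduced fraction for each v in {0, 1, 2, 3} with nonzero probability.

P(Y=0) = 124/353, P(Y=1) = 43/353, P(Y=2) = 124/353, P(Y=3) = 62/353

Enumerate traces; 24 have nonzero weight after conditioning:
  (Z=0, X=0, W=0, Y=0) weight 32/1155
  (Z=0, X=0, W=0, Y=3) weight 16/1155
  (Z=0, X=0, W=1, Y=0) weight 32/1155
  (Z=0, X=0, W=1, Y=3) weight 16/1155
  (Z=0, X=0, W=2, Y=0) weight 32/1155
  (Z=0, X=0, W=2, Y=3) weight 16/1155
  (Z=0, X=1, W=0, Y=2) weight 32/1155
  (Z=0, X=1, W=1, Y=2) weight 32/1155
  (Z=0, X=2, W=0, Y=1) weight 4/385
  … 15 more
Group by Y:
  weight(Y=0) = 124/1155
  weight(Y=1) = 43/1155
  weight(Y=2) = 124/1155
  weight(Y=3) = 62/1155
Total weight = 124/1155 + 43/1155 + 124/1155 + 62/1155 = 353/1155
P(Y=0 | obs) = 124/1155 / 353/1155 = 124/353
P(Y=1 | obs) = 43/1155 / 353/1155 = 43/353
P(Y=2 | obs) = 124/1155 / 353/1155 = 124/353
P(Y=3 | obs) = 62/1155 / 353/1155 = 62/353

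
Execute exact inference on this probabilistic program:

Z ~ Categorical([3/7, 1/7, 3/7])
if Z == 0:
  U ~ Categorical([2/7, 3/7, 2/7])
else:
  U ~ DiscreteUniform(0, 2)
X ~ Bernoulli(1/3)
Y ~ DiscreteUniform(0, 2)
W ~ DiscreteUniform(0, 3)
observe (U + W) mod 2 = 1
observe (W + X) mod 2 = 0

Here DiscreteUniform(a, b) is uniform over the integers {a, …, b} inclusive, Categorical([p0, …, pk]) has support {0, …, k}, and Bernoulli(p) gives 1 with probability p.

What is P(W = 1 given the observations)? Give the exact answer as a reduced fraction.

Enumerate traces; 54 have nonzero weight after conditioning:
  (Z=0, U=0, X=1, Y=0, W=1) weight 1/294
  (Z=0, U=0, X=1, Y=0, W=3) weight 1/294
  (Z=0, U=0, X=1, Y=1, W=1) weight 1/294
  (Z=0, U=0, X=1, Y=1, W=3) weight 1/294
  (Z=0, U=0, X=1, Y=2, W=1) weight 1/294
  (Z=0, U=0, X=1, Y=2, W=3) weight 1/294
  (Z=0, U=1, X=0, Y=0, W=0) weight 1/98
  (Z=0, U=1, X=0, Y=0, W=2) weight 1/98
  … 46 more
Group by W:
  weight(W=0) = 55/882
  weight(W=1) = 23/441
  weight(W=2) = 55/882
  weight(W=3) = 23/441
Total weight = 55/882 + 23/441 + 55/882 + 23/441 = 101/441
P(W=0 | obs) = 55/882 / 101/441 = 55/202
P(W=1 | obs) = 23/441 / 101/441 = 23/101
P(W=2 | obs) = 55/882 / 101/441 = 55/202
P(W=3 | obs) = 23/441 / 101/441 = 23/101

P(W = 1 | obs) = 23/101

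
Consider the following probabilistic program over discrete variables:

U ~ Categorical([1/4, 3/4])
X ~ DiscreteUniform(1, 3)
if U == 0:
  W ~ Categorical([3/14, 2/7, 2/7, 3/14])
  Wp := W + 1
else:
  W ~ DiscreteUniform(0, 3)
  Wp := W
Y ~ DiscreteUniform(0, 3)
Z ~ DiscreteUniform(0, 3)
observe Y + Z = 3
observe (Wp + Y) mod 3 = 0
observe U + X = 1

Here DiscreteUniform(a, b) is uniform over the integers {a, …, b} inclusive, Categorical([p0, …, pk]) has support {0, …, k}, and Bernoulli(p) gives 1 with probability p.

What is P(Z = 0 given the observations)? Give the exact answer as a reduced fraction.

P(Z = 0 | obs) = 2/9

Enumerate traces; 5 have nonzero weight after conditioning:
  (U=0, X=1, W=0, Y=2, Z=1) weight 1/896
  (U=0, X=1, W=1, Y=1, Z=2) weight 1/672
  (U=0, X=1, W=2, Y=0, Z=3) weight 1/672
  (U=0, X=1, W=2, Y=3, Z=0) weight 1/672
  (U=0, X=1, W=3, Y=2, Z=1) weight 1/896
Group by Z:
  weight(Z=0) = 1/672
  weight(Z=1) = 1/448
  weight(Z=2) = 1/672
  weight(Z=3) = 1/672
Total weight = 1/672 + 1/448 + 1/672 + 1/672 = 3/448
P(Z=0 | obs) = 1/672 / 3/448 = 2/9
P(Z=1 | obs) = 1/448 / 3/448 = 1/3
P(Z=2 | obs) = 1/672 / 3/448 = 2/9
P(Z=3 | obs) = 1/672 / 3/448 = 2/9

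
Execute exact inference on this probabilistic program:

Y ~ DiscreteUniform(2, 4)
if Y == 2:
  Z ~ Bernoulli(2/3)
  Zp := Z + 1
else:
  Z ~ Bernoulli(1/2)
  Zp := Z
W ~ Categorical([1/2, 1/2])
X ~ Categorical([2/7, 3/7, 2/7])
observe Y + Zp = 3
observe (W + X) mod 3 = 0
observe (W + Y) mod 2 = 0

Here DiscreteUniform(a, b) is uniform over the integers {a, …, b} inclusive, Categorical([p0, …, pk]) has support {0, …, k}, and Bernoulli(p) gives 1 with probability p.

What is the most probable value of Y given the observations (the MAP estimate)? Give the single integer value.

Enumerate traces; 2 have nonzero weight after conditioning:
  (Y=2, Z=0, W=0, X=0) weight 1/63
  (Y=3, Z=0, W=1, X=2) weight 1/42
Group by Y:
  weight(Y=2) = 1/63
  weight(Y=3) = 1/42
Total weight = 1/63 + 1/42 = 5/126
P(Y=2 | obs) = 1/63 / 5/126 = 2/5
P(Y=3 | obs) = 1/42 / 5/126 = 3/5
argmax = 3

argmax_v P(Y = v | obs) = 3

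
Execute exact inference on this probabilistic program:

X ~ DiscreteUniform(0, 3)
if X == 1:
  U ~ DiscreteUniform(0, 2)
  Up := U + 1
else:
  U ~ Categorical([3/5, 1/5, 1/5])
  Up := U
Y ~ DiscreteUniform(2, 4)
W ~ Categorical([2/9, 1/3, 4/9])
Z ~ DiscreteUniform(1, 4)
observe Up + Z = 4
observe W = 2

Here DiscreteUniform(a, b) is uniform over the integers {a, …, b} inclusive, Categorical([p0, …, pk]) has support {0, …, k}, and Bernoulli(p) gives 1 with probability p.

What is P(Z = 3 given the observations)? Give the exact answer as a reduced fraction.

P(Z = 3 | obs) = 7/30

Enumerate traces; 36 have nonzero weight after conditioning:
  (X=0, U=0, Y=2, W=2, Z=4) weight 1/180
  (X=0, U=0, Y=3, W=2, Z=4) weight 1/180
  (X=0, U=0, Y=4, W=2, Z=4) weight 1/180
  (X=0, U=1, Y=2, W=2, Z=3) weight 1/540
  (X=0, U=1, Y=3, W=2, Z=3) weight 1/540
  (X=0, U=1, Y=4, W=2, Z=3) weight 1/540
  (X=0, U=2, Y=2, W=2, Z=2) weight 1/540
  (X=0, U=2, Y=3, W=2, Z=2) weight 1/540
  (X=1, U=2, Y=2, W=2, Z=1) weight 1/324
  … 27 more
Group by Z:
  weight(Z=1) = 1/108
  weight(Z=2) = 7/270
  weight(Z=3) = 7/270
  weight(Z=4) = 1/20
Total weight = 1/108 + 7/270 + 7/270 + 1/20 = 1/9
P(Z=1 | obs) = 1/108 / 1/9 = 1/12
P(Z=2 | obs) = 7/270 / 1/9 = 7/30
P(Z=3 | obs) = 7/270 / 1/9 = 7/30
P(Z=4 | obs) = 1/20 / 1/9 = 9/20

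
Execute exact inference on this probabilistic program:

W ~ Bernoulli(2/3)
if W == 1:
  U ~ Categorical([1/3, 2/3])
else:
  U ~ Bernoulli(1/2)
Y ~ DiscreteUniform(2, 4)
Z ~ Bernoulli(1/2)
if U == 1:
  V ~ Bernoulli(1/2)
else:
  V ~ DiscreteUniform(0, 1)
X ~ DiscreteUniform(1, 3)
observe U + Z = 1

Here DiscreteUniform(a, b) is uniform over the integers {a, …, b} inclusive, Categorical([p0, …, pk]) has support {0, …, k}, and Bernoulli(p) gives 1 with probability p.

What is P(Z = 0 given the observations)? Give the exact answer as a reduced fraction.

Enumerate traces; 72 have nonzero weight after conditioning:
  (W=0, U=0, Y=2, Z=1, V=0, X=1) weight 1/216
  (W=0, U=0, Y=2, Z=1, V=0, X=2) weight 1/216
  (W=0, U=0, Y=2, Z=1, V=0, X=3) weight 1/216
  (W=0, U=0, Y=2, Z=1, V=1, X=1) weight 1/216
  (W=0, U=0, Y=2, Z=1, V=1, X=2) weight 1/216
  (W=0, U=0, Y=2, Z=1, V=1, X=3) weight 1/216
  (W=0, U=0, Y=3, Z=1, V=0, X=1) weight 1/216
  (W=0, U=0, Y=3, Z=1, V=0, X=2) weight 1/216
  (W=0, U=1, Y=2, Z=0, V=0, X=1) weight 1/216
  … 63 more
Group by Z:
  weight(Z=0) = 11/36
  weight(Z=1) = 7/36
Total weight = 11/36 + 7/36 = 1/2
P(Z=0 | obs) = 11/36 / 1/2 = 11/18
P(Z=1 | obs) = 7/36 / 1/2 = 7/18

P(Z = 0 | obs) = 11/18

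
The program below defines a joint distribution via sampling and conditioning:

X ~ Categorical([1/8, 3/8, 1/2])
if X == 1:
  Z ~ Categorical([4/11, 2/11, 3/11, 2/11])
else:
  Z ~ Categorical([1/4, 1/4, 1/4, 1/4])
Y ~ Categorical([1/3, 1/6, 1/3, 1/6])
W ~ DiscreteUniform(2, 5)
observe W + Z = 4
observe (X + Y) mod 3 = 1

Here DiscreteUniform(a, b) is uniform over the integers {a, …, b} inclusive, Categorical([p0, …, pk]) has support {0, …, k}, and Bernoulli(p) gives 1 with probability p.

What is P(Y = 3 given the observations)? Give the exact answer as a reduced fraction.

Enumerate traces; 12 have nonzero weight after conditioning:
  (X=0, Z=0, Y=1, W=4) weight 1/768
  (X=0, Z=1, Y=1, W=3) weight 1/768
  (X=0, Z=2, Y=1, W=2) weight 1/768
  (X=1, Z=0, Y=0, W=4) weight 1/88
  (X=1, Z=0, Y=3, W=4) weight 1/176
  (X=1, Z=1, Y=0, W=3) weight 1/176
  (X=1, Z=1, Y=3, W=3) weight 1/352
  (X=1, Z=2, Y=0, W=2) weight 3/352
  (X=2, Z=0, Y=2, W=4) weight 1/96
  … 3 more
Group by Y:
  weight(Y=0) = 9/352
  weight(Y=1) = 1/256
  weight(Y=2) = 1/32
  weight(Y=3) = 9/704
Total weight = 9/352 + 1/256 + 1/32 + 9/704 = 207/2816
P(Y=0 | obs) = 9/352 / 207/2816 = 8/23
P(Y=1 | obs) = 1/256 / 207/2816 = 11/207
P(Y=2 | obs) = 1/32 / 207/2816 = 88/207
P(Y=3 | obs) = 9/704 / 207/2816 = 4/23

P(Y = 3 | obs) = 4/23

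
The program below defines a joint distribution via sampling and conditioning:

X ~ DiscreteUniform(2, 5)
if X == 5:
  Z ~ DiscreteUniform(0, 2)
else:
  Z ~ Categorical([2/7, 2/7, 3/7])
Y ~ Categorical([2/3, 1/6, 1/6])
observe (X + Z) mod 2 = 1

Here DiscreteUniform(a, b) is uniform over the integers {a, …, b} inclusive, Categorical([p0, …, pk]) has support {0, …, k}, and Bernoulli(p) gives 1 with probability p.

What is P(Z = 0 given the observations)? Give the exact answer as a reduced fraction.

P(Z = 0 | obs) = 13/41

Enumerate traces; 18 have nonzero weight after conditioning:
  (X=2, Z=1, Y=0) weight 1/21
  (X=2, Z=1, Y=1) weight 1/84
  (X=2, Z=1, Y=2) weight 1/84
  (X=3, Z=0, Y=0) weight 1/21
  (X=3, Z=0, Y=1) weight 1/84
  (X=3, Z=0, Y=2) weight 1/84
  (X=3, Z=2, Y=0) weight 1/14
  (X=3, Z=2, Y=1) weight 1/56
  … 10 more
Group by Z:
  weight(Z=0) = 13/84
  weight(Z=1) = 1/7
  weight(Z=2) = 4/21
Total weight = 13/84 + 1/7 + 4/21 = 41/84
P(Z=0 | obs) = 13/84 / 41/84 = 13/41
P(Z=1 | obs) = 1/7 / 41/84 = 12/41
P(Z=2 | obs) = 4/21 / 41/84 = 16/41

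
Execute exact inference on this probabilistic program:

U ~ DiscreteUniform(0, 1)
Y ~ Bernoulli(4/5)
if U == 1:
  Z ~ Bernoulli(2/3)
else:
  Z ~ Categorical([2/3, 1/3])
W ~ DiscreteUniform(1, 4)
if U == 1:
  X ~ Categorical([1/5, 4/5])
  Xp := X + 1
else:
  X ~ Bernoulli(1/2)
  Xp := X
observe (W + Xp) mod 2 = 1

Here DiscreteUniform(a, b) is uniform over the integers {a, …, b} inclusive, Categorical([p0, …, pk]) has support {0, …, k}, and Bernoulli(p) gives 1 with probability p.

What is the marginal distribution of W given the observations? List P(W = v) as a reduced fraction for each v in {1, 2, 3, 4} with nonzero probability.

P(W=1) = 13/40, P(W=2) = 7/40, P(W=3) = 13/40, P(W=4) = 7/40

Enumerate traces; 32 have nonzero weight after conditioning:
  (U=0, Y=0, Z=0, W=1, X=0) weight 1/120
  (U=0, Y=0, Z=0, W=2, X=1) weight 1/120
  (U=0, Y=0, Z=0, W=3, X=0) weight 1/120
  (U=0, Y=0, Z=0, W=4, X=1) weight 1/120
  (U=0, Y=0, Z=1, W=1, X=0) weight 1/240
  (U=0, Y=0, Z=1, W=2, X=1) weight 1/240
  (U=0, Y=0, Z=1, W=3, X=0) weight 1/240
  (U=0, Y=0, Z=1, W=4, X=1) weight 1/240
  … 24 more
Group by W:
  weight(W=1) = 13/80
  weight(W=2) = 7/80
  weight(W=3) = 13/80
  weight(W=4) = 7/80
Total weight = 13/80 + 7/80 + 13/80 + 7/80 = 1/2
P(W=1 | obs) = 13/80 / 1/2 = 13/40
P(W=2 | obs) = 7/80 / 1/2 = 7/40
P(W=3 | obs) = 13/80 / 1/2 = 13/40
P(W=4 | obs) = 7/80 / 1/2 = 7/40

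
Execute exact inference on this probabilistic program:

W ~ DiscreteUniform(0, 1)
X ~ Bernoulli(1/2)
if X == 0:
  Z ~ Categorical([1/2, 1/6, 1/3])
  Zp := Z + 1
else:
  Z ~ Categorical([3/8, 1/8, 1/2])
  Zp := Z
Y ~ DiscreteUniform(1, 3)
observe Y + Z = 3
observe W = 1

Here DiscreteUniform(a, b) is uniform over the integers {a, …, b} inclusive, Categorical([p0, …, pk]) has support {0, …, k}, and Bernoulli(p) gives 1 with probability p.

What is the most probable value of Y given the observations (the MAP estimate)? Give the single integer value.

argmax_v P(Y = v | obs) = 3

Enumerate traces; 6 have nonzero weight after conditioning:
  (W=1, X=0, Z=0, Y=3) weight 1/24
  (W=1, X=0, Z=1, Y=2) weight 1/72
  (W=1, X=0, Z=2, Y=1) weight 1/36
  (W=1, X=1, Z=0, Y=3) weight 1/32
  (W=1, X=1, Z=1, Y=2) weight 1/96
  (W=1, X=1, Z=2, Y=1) weight 1/24
Group by Y:
  weight(Y=1) = 5/72
  weight(Y=2) = 7/288
  weight(Y=3) = 7/96
Total weight = 5/72 + 7/288 + 7/96 = 1/6
P(Y=1 | obs) = 5/72 / 1/6 = 5/12
P(Y=2 | obs) = 7/288 / 1/6 = 7/48
P(Y=3 | obs) = 7/96 / 1/6 = 7/16
argmax = 3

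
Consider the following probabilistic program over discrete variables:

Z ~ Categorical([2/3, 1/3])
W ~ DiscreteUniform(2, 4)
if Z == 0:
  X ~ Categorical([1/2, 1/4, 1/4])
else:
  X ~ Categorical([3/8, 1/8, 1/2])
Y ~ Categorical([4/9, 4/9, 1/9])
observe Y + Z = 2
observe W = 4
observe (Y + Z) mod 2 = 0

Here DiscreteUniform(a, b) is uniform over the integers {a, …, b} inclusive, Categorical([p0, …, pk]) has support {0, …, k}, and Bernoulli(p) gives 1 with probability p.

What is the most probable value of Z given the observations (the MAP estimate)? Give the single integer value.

Enumerate traces; 6 have nonzero weight after conditioning:
  (Z=0, W=4, X=0, Y=2) weight 1/81
  (Z=0, W=4, X=1, Y=2) weight 1/162
  (Z=0, W=4, X=2, Y=2) weight 1/162
  (Z=1, W=4, X=0, Y=1) weight 1/54
  (Z=1, W=4, X=1, Y=1) weight 1/162
  (Z=1, W=4, X=2, Y=1) weight 2/81
Group by Z:
  weight(Z=0) = 2/81
  weight(Z=1) = 4/81
Total weight = 2/81 + 4/81 = 2/27
P(Z=0 | obs) = 2/81 / 2/27 = 1/3
P(Z=1 | obs) = 4/81 / 2/27 = 2/3
argmax = 1

argmax_v P(Z = v | obs) = 1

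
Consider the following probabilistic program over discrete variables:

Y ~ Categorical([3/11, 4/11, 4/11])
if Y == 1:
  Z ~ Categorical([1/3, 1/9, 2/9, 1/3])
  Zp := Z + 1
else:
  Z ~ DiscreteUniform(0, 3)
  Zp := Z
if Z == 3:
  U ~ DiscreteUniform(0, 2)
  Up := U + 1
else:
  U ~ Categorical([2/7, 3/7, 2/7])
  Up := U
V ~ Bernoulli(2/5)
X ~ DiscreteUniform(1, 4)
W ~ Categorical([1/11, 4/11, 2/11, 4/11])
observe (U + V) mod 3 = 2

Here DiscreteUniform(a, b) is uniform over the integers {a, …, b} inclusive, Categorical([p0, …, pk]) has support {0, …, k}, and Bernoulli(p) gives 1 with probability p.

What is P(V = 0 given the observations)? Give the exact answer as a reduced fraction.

P(V = 0 | obs) = 2487/4715

Enumerate traces; 384 have nonzero weight after conditioning:
  (Y=0, Z=0, U=1, V=1, X=1, W=0) weight 9/33880
  (Y=0, Z=0, U=1, V=1, X=1, W=1) weight 9/8470
  (Y=0, Z=0, U=1, V=1, X=1, W=2) weight 9/16940
  (Y=0, Z=0, U=1, V=1, X=1, W=3) weight 9/8470
  (Y=0, Z=0, U=1, V=1, X=2, W=0) weight 9/33880
  (Y=0, Z=0, U=1, V=1, X=2, W=1) weight 9/8470
  (Y=0, Z=0, U=1, V=1, X=2, W=2) weight 9/16940
  (Y=0, Z=0, U=1, V=1, X=2, W=3) weight 9/8470
  (Y=0, Z=0, U=2, V=0, X=1, W=0) weight 9/33880
  … 375 more
Group by V:
  weight(V=0) = 829/4620
  weight(V=1) = 557/3465
Total weight = 829/4620 + 557/3465 = 943/2772
P(V=0 | obs) = 829/4620 / 943/2772 = 2487/4715
P(V=1 | obs) = 557/3465 / 943/2772 = 2228/4715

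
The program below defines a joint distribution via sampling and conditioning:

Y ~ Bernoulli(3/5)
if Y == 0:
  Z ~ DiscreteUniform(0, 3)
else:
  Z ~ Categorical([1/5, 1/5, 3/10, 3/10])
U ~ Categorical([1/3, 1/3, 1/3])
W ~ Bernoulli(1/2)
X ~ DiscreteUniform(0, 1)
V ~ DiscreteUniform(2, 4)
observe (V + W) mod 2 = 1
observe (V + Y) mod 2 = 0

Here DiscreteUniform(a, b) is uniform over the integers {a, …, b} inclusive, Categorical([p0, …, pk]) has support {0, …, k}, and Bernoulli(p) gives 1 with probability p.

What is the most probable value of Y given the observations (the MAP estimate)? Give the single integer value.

argmax_v P(Y = v | obs) = 0

Enumerate traces; 72 have nonzero weight after conditioning:
  (Y=0, Z=0, U=0, W=1, X=0, V=2) weight 1/360
  (Y=0, Z=0, U=0, W=1, X=0, V=4) weight 1/360
  (Y=0, Z=0, U=0, W=1, X=1, V=2) weight 1/360
  (Y=0, Z=0, U=0, W=1, X=1, V=4) weight 1/360
  (Y=0, Z=0, U=1, W=1, X=0, V=2) weight 1/360
  (Y=0, Z=0, U=1, W=1, X=0, V=4) weight 1/360
  (Y=0, Z=0, U=1, W=1, X=1, V=2) weight 1/360
  (Y=0, Z=0, U=1, W=1, X=1, V=4) weight 1/360
  (Y=1, Z=0, U=0, W=0, X=0, V=3) weight 1/300
  … 63 more
Group by Y:
  weight(Y=0) = 2/15
  weight(Y=1) = 1/10
Total weight = 2/15 + 1/10 = 7/30
P(Y=0 | obs) = 2/15 / 7/30 = 4/7
P(Y=1 | obs) = 1/10 / 7/30 = 3/7
argmax = 0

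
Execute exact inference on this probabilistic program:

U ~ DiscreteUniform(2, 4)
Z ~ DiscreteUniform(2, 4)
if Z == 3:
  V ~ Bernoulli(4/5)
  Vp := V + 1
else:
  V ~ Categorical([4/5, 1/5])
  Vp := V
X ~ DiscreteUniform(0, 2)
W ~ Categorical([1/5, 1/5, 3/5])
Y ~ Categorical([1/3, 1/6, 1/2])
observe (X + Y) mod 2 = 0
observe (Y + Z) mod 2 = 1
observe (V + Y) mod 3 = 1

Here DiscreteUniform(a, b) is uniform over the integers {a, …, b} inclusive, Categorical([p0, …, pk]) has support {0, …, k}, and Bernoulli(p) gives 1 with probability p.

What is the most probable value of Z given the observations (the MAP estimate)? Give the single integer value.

Enumerate traces; 36 have nonzero weight after conditioning:
  (U=2, Z=2, V=0, X=1, W=0, Y=1) weight 2/2025
  (U=2, Z=2, V=0, X=1, W=1, Y=1) weight 2/2025
  (U=2, Z=2, V=0, X=1, W=2, Y=1) weight 2/675
  (U=2, Z=3, V=1, X=0, W=0, Y=0) weight 4/2025
  (U=2, Z=3, V=1, X=0, W=1, Y=0) weight 4/2025
  (U=2, Z=3, V=1, X=0, W=2, Y=0) weight 4/675
  (U=2, Z=3, V=1, X=2, W=0, Y=0) weight 4/2025
  (U=2, Z=3, V=1, X=2, W=1, Y=0) weight 4/2025
  (U=2, Z=4, V=0, X=1, W=0, Y=1) weight 2/2025
  … 27 more
Group by Z:
  weight(Z=2) = 2/135
  weight(Z=3) = 8/135
  weight(Z=4) = 2/135
Total weight = 2/135 + 8/135 + 2/135 = 4/45
P(Z=2 | obs) = 2/135 / 4/45 = 1/6
P(Z=3 | obs) = 8/135 / 4/45 = 2/3
P(Z=4 | obs) = 2/135 / 4/45 = 1/6
argmax = 3

argmax_v P(Z = v | obs) = 3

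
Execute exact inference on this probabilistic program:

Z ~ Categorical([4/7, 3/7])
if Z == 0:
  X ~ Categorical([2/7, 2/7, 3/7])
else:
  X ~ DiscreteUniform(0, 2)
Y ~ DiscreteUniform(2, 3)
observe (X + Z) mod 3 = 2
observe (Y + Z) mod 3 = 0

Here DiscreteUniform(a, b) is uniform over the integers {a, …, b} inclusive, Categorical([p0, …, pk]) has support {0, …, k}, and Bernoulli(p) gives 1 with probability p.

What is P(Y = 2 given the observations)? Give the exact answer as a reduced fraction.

P(Y = 2 | obs) = 7/19

Enumerate traces; 2 have nonzero weight after conditioning:
  (Z=0, X=2, Y=3) weight 6/49
  (Z=1, X=1, Y=2) weight 1/14
Group by Y:
  weight(Y=2) = 1/14
  weight(Y=3) = 6/49
Total weight = 1/14 + 6/49 = 19/98
P(Y=2 | obs) = 1/14 / 19/98 = 7/19
P(Y=3 | obs) = 6/49 / 19/98 = 12/19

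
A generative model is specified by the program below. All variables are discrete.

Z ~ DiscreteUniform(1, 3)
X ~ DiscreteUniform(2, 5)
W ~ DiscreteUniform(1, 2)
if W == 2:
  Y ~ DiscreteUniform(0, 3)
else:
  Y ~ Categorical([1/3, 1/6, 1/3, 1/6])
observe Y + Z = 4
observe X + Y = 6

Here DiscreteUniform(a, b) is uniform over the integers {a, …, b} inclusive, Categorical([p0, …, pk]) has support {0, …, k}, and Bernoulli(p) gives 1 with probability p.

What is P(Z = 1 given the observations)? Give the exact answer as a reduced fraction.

P(Z = 1 | obs) = 5/17

Enumerate traces; 6 have nonzero weight after conditioning:
  (Z=1, X=3, W=1, Y=3) weight 1/144
  (Z=1, X=3, W=2, Y=3) weight 1/96
  (Z=2, X=4, W=1, Y=2) weight 1/72
  (Z=2, X=4, W=2, Y=2) weight 1/96
  (Z=3, X=5, W=1, Y=1) weight 1/144
  (Z=3, X=5, W=2, Y=1) weight 1/96
Group by Z:
  weight(Z=1) = 5/288
  weight(Z=2) = 7/288
  weight(Z=3) = 5/288
Total weight = 5/288 + 7/288 + 5/288 = 17/288
P(Z=1 | obs) = 5/288 / 17/288 = 5/17
P(Z=2 | obs) = 7/288 / 17/288 = 7/17
P(Z=3 | obs) = 5/288 / 17/288 = 5/17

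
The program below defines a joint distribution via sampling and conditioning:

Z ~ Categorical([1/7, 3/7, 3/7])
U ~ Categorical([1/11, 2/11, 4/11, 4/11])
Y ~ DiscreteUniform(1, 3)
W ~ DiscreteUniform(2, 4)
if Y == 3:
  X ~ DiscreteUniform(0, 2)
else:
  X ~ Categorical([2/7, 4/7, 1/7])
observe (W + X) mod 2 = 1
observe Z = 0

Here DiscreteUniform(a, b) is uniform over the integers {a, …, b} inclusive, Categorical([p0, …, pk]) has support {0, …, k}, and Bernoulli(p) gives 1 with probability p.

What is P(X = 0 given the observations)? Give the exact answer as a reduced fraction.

P(X = 0 | obs) = 19/94

Enumerate traces; 48 have nonzero weight after conditioning:
  (Z=0, U=0, Y=1, W=2, X=1) weight 4/4851
  (Z=0, U=0, Y=1, W=3, X=0) weight 2/4851
  (Z=0, U=0, Y=1, W=3, X=2) weight 1/4851
  (Z=0, U=0, Y=1, W=4, X=1) weight 4/4851
  (Z=0, U=0, Y=2, W=2, X=1) weight 4/4851
  (Z=0, U=0, Y=2, W=3, X=0) weight 2/4851
  (Z=0, U=0, Y=2, W=3, X=2) weight 1/4851
  (Z=0, U=0, Y=2, W=4, X=1) weight 4/4851
  … 40 more
Group by X:
  weight(X=0) = 19/1323
  weight(X=1) = 62/1323
  weight(X=2) = 13/1323
Total weight = 19/1323 + 62/1323 + 13/1323 = 94/1323
P(X=0 | obs) = 19/1323 / 94/1323 = 19/94
P(X=1 | obs) = 62/1323 / 94/1323 = 31/47
P(X=2 | obs) = 13/1323 / 94/1323 = 13/94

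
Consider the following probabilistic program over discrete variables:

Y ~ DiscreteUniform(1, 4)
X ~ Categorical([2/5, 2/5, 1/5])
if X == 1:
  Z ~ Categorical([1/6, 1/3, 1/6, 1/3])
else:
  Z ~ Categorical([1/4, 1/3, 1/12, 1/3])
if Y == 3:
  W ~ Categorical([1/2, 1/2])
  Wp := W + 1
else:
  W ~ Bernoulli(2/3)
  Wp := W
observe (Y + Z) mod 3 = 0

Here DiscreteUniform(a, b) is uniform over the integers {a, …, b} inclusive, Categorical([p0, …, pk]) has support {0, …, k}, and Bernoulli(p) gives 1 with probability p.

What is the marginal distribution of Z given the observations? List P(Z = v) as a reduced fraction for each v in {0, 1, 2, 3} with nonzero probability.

P(Z=0) = 13/67, P(Z=1) = 20/67, P(Z=2) = 14/67, P(Z=3) = 20/67

Enumerate traces; 30 have nonzero weight after conditioning:
  (Y=1, X=0, Z=2, W=0) weight 1/360
  (Y=1, X=0, Z=2, W=1) weight 1/180
  (Y=1, X=1, Z=2, W=0) weight 1/180
  (Y=1, X=1, Z=2, W=1) weight 1/90
  (Y=1, X=2, Z=2, W=0) weight 1/720
  (Y=1, X=2, Z=2, W=1) weight 1/360
  (Y=2, X=0, Z=1, W=0) weight 1/90
  (Y=2, X=0, Z=1, W=1) weight 1/45
  (Y=3, X=0, Z=0, W=0) weight 1/80
  (Y=3, X=0, Z=3, W=0) weight 1/60
  … 20 more
Group by Z:
  weight(Z=0) = 13/240
  weight(Z=1) = 1/12
  weight(Z=2) = 7/120
  weight(Z=3) = 1/12
Total weight = 13/240 + 1/12 + 7/120 + 1/12 = 67/240
P(Z=0 | obs) = 13/240 / 67/240 = 13/67
P(Z=1 | obs) = 1/12 / 67/240 = 20/67
P(Z=2 | obs) = 7/120 / 67/240 = 14/67
P(Z=3 | obs) = 1/12 / 67/240 = 20/67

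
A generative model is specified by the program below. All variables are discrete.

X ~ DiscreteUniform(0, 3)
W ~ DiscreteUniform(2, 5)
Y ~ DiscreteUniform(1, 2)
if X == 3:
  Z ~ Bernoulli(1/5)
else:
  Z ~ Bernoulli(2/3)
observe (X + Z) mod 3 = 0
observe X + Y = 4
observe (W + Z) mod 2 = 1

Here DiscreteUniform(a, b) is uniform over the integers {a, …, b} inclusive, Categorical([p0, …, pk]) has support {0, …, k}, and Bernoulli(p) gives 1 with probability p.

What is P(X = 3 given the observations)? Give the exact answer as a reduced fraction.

P(X = 3 | obs) = 6/11

Enumerate traces; 4 have nonzero weight after conditioning:
  (X=2, W=2, Y=2, Z=1) weight 1/48
  (X=2, W=4, Y=2, Z=1) weight 1/48
  (X=3, W=3, Y=1, Z=0) weight 1/40
  (X=3, W=5, Y=1, Z=0) weight 1/40
Group by X:
  weight(X=2) = 1/24
  weight(X=3) = 1/20
Total weight = 1/24 + 1/20 = 11/120
P(X=2 | obs) = 1/24 / 11/120 = 5/11
P(X=3 | obs) = 1/20 / 11/120 = 6/11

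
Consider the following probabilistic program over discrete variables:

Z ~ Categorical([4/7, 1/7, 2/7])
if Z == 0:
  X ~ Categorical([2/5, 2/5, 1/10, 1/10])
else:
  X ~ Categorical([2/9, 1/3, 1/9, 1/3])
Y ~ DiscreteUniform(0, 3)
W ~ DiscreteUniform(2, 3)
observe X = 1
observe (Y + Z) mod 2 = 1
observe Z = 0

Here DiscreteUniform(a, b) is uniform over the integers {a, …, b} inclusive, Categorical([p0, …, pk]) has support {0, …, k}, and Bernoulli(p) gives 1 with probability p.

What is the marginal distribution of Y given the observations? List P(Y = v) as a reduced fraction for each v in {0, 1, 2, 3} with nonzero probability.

P(Y=1) = 1/2, P(Y=3) = 1/2

Enumerate traces; 4 have nonzero weight after conditioning:
  (Z=0, X=1, Y=1, W=2) weight 1/35
  (Z=0, X=1, Y=1, W=3) weight 1/35
  (Z=0, X=1, Y=3, W=2) weight 1/35
  (Z=0, X=1, Y=3, W=3) weight 1/35
Group by Y:
  weight(Y=1) = 2/35
  weight(Y=3) = 2/35
Total weight = 2/35 + 2/35 = 4/35
P(Y=1 | obs) = 2/35 / 4/35 = 1/2
P(Y=3 | obs) = 2/35 / 4/35 = 1/2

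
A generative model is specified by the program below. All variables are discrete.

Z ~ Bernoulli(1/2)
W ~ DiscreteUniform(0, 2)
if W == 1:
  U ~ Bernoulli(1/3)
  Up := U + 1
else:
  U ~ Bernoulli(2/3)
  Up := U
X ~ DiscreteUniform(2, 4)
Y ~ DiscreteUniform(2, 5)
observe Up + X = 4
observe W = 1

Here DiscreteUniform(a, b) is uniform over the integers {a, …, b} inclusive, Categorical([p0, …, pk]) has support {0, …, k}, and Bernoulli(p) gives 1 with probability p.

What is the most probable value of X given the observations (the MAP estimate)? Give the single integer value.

Enumerate traces; 16 have nonzero weight after conditioning:
  (Z=0, W=1, U=0, X=3, Y=2) weight 1/108
  (Z=0, W=1, U=0, X=3, Y=3) weight 1/108
  (Z=0, W=1, U=0, X=3, Y=4) weight 1/108
  (Z=0, W=1, U=0, X=3, Y=5) weight 1/108
  (Z=0, W=1, U=1, X=2, Y=2) weight 1/216
  (Z=0, W=1, U=1, X=2, Y=3) weight 1/216
  (Z=0, W=1, U=1, X=2, Y=4) weight 1/216
  (Z=0, W=1, U=1, X=2, Y=5) weight 1/216
  … 8 more
Group by X:
  weight(X=2) = 1/27
  weight(X=3) = 2/27
Total weight = 1/27 + 2/27 = 1/9
P(X=2 | obs) = 1/27 / 1/9 = 1/3
P(X=3 | obs) = 2/27 / 1/9 = 2/3
argmax = 3

argmax_v P(X = v | obs) = 3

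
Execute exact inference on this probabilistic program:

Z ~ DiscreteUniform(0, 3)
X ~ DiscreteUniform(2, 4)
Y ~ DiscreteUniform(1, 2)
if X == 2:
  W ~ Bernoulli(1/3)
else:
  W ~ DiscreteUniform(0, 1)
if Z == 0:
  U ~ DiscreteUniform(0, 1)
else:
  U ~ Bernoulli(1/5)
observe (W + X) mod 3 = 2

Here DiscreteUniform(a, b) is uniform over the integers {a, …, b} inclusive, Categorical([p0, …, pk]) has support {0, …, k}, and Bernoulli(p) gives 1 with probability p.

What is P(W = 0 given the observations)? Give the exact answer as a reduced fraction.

Enumerate traces; 32 have nonzero weight after conditioning:
  (Z=0, X=2, Y=1, W=0, U=0) weight 1/72
  (Z=0, X=2, Y=1, W=0, U=1) weight 1/72
  (Z=0, X=2, Y=2, W=0, U=0) weight 1/72
  (Z=0, X=2, Y=2, W=0, U=1) weight 1/72
  (Z=0, X=4, Y=1, W=1, U=0) weight 1/96
  (Z=0, X=4, Y=1, W=1, U=1) weight 1/96
  (Z=0, X=4, Y=2, W=1, U=0) weight 1/96
  (Z=0, X=4, Y=2, W=1, U=1) weight 1/96
  … 24 more
Group by W:
  weight(W=0) = 2/9
  weight(W=1) = 1/6
Total weight = 2/9 + 1/6 = 7/18
P(W=0 | obs) = 2/9 / 7/18 = 4/7
P(W=1 | obs) = 1/6 / 7/18 = 3/7

P(W = 0 | obs) = 4/7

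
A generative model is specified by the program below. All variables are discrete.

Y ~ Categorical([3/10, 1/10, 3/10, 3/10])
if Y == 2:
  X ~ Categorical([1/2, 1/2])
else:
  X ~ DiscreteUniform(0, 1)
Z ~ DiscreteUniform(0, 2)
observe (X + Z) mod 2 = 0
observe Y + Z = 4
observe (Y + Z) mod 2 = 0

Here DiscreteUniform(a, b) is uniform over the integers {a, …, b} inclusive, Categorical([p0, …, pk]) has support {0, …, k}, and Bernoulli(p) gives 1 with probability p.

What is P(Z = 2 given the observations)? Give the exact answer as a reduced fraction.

P(Z = 2 | obs) = 1/2

Enumerate traces; 2 have nonzero weight after conditioning:
  (Y=2, X=0, Z=2) weight 1/20
  (Y=3, X=1, Z=1) weight 1/20
Group by Z:
  weight(Z=1) = 1/20
  weight(Z=2) = 1/20
Total weight = 1/20 + 1/20 = 1/10
P(Z=1 | obs) = 1/20 / 1/10 = 1/2
P(Z=2 | obs) = 1/20 / 1/10 = 1/2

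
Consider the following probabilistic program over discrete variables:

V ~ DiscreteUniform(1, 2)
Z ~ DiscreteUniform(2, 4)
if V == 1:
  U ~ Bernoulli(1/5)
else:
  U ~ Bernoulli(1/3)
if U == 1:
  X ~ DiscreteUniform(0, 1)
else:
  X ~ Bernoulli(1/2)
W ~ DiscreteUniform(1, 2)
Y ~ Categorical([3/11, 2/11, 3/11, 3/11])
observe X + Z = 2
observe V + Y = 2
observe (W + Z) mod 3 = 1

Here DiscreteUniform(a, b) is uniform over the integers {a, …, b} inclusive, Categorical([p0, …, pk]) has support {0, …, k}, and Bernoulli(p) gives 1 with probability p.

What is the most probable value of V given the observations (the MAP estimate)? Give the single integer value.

argmax_v P(V = v | obs) = 2

Enumerate traces; 4 have nonzero weight after conditioning:
  (V=1, Z=2, U=0, X=0, W=2, Y=1) weight 1/165
  (V=1, Z=2, U=1, X=0, W=2, Y=1) weight 1/660
  (V=2, Z=2, U=0, X=0, W=2, Y=0) weight 1/132
  (V=2, Z=2, U=1, X=0, W=2, Y=0) weight 1/264
Group by V:
  weight(V=1) = 1/132
  weight(V=2) = 1/88
Total weight = 1/132 + 1/88 = 5/264
P(V=1 | obs) = 1/132 / 5/264 = 2/5
P(V=2 | obs) = 1/88 / 5/264 = 3/5
argmax = 2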